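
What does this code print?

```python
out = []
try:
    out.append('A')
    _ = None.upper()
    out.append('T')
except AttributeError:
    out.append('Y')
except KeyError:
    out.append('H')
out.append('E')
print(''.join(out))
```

Execution trace: 'A' (try body) → 'Y' (except AttributeError) → 'E' (after the try/except). Output: AYE

Answer: AYE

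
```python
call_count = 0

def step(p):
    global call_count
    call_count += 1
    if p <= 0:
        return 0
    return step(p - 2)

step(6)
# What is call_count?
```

Linear recursion stepping by 2: 4 calls from p=6 down to ≤0.

Answer: 4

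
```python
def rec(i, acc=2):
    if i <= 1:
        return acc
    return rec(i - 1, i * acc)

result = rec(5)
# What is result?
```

Accumulator trace (n, acc): (5, 2) -> (4, 10) -> (3, 40) -> (2, 120) -> (1, 240) -> return 240

Answer: 240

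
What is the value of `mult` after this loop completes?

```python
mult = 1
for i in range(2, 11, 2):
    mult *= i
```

Product of even numbers 2 to 10
`mult` takes the values: 1 → 2 → 8 → 48 → 384 → 3840

Answer: 3840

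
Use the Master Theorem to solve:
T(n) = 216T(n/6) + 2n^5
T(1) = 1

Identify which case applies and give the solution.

a=216, b=6, f(n)=2n^5. log_6(216) = 3. Since c=5 > 3 and the regularity condition holds (216(n/6)^5 = (216/6^5)n^5 with 216/6^5 < 1), Case 3 applies: T(n) = Θ(f(n)) = O(n^5).

Answer: O(n^5) - Case 3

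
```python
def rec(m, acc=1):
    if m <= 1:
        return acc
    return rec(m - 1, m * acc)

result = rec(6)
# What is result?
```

Accumulator trace (n, acc): (6, 1) -> (5, 6) -> (4, 30) -> (3, 120) -> (2, 360) -> (1, 720) -> return 720

Answer: 720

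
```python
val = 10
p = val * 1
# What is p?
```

Trace:
`val = 10` → val = 10
`p = val * 1` → p = 10
So p = 10

Answer: 10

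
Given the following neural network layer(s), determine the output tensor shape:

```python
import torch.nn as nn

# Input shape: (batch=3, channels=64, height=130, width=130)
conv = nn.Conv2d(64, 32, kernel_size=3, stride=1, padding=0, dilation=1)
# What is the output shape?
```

Input: (3, 64, 130, 130) -> Output: (3, 32, 128, 128)

Answer: (3, 32, 128, 128)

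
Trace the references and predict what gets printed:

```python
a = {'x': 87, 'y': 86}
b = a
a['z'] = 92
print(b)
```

Key concept: dict aliasing.
Step by step:
`a = {'x': 87, 'y': 86}` → a = {'x': 87, 'y': 86}
`b = a` → b = {'x': 87, 'y': 86} (same object as a)
`a['z'] = 92` → a = {'x': 87, 'y': 86, 'z': 92} (same object as b); b = {'x': 87, 'y': 86, 'z': 92} (same object as a)
`print(b)` → prints {'x': 87, 'y': 86, 'z': 92}

Answer: {'x': 87, 'y': 86, 'z': 92}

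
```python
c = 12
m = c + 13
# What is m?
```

Trace:
`c = 12` → c = 12
`m = c + 13` → m = 25
So m = 25

Answer: 25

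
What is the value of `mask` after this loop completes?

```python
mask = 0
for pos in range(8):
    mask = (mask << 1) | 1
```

Build 8 consecutive 1-bits: 0b11111111
`mask` takes the values: 0 → 1 → 3 → 7 → 15 → 31 → 63 → 127 → 255

Answer: 255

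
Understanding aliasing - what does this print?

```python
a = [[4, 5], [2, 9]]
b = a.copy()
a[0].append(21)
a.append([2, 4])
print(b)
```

Key concept: shallow copy with nested lists.
Step by step:
`a = [[4, 5], [2, 9]]` → a = [[4, 5], [2, 9]]
`b = a.copy()` → b = [[4, 5], [2, 9]]
`a[0].append(21)` → a = [[4, 5, 21], [2, 9]]; b = [[4, 5, 21], [2, 9]]
`a.append([2, 4])` → a = [[4, 5, 21], [2, 9], [2, 4]]
`print(b)` → prints [[4, 5, 21], [2, 9]]

Answer: [[4, 5, 21], [2, 9]]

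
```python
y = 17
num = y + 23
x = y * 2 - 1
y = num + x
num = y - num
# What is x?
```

Trace:
`y = 17` → y = 17
`num = y + 23` → num = 40
`x = y * 2 - 1` → x = 33
`y = num + x` → y = 73
`num = y - num` → num = 33
So x = 33

Answer: 33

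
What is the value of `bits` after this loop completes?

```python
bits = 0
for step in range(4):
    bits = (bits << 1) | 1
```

Build 4 consecutive 1-bits: 0b1111
`bits` takes the values: 0 → 1 → 3 → 7 → 15

Answer: 15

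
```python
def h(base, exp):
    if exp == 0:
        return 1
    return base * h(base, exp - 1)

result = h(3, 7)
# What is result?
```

h(3, 7) = 3 * 3 * 3 * 3 * 3 * 3 * 3 = 2187

Answer: 2187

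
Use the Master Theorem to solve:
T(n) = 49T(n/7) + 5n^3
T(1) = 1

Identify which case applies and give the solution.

a=49, b=7, f(n)=5n^3. log_7(49) = 2. Since c=3 > 2 and the regularity condition holds (49(n/7)^3 = (49/7^3)n^3 with 49/7^3 < 1), Case 3 applies: T(n) = Θ(f(n)) = O(n^3).

Answer: O(n^3) - Case 3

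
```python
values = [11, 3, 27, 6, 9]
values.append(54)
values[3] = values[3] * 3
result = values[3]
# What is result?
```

Trace:
`values = [11, 3, 27, 6, 9]` → values = [11, 3, 27, 6, 9]
`values.append(54)` → values = [11, 3, 27, 6, 9, 54]
`values[3] = values[3] * 3` → values = [11, 3, 27, 18, 9, 54]
`result = values[3]` → result = 18
So result = 18

Answer: 18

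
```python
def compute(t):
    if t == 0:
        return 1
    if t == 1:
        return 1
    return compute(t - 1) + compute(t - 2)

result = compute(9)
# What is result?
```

Build up from base cases: compute(0)=1, compute(1)=1, compute(2)=2, compute(3)=3, compute(4)=5, compute(5)=8, compute(6)=13, ..., compute(9)=55

Answer: 55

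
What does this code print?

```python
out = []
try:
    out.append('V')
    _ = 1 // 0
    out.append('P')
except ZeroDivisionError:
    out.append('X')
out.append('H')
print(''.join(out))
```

Execution trace: 'V' (try body) → 'X' (except ZeroDivisionError) → 'H' (after the try/except). Output: VXH

Answer: VXH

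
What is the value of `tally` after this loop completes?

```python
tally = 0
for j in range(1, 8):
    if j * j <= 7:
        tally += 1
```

Count numbers where j² ≤ 7
`tally` takes the values: 0 → 1 → 2

Answer: 2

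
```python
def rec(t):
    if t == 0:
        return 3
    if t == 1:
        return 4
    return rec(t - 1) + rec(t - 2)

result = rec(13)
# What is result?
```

Build up from base cases: rec(0)=3, rec(1)=4, rec(2)=7, rec(3)=11, rec(4)=18, rec(5)=29, rec(6)=47, ..., rec(13)=1364

Answer: 1364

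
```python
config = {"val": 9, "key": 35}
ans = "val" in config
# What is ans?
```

Trace:
`config = {"val": 9, "key": 35}` → config = {'val': 9, 'key': 35}
`ans = "val" in config` → ans = True
So ans = True

Answer: True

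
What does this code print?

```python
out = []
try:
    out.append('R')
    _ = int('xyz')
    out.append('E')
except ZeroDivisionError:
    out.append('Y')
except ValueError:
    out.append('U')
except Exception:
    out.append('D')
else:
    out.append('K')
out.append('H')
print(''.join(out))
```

Execution trace: 'R' (try body) → 'U' (except ValueError) → 'H' (after the try/except). Output: RUH

Answer: RUH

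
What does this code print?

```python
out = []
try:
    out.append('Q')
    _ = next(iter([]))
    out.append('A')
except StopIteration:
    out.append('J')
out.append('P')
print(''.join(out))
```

Execution trace: 'Q' (try body) → 'J' (except StopIteration) → 'P' (after the try/except). Output: QJP

Answer: QJP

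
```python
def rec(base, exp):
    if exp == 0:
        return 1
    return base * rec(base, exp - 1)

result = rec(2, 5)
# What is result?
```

rec(2, 5) = 2 * 2 * 2 * 2 * 2 = 32

Answer: 32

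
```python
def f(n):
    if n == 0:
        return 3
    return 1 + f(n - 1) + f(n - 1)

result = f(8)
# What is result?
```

f(n) = 1 + 2·f(n-1), f(0)=3. Closed form: (3+1)·2^8 - 1 = 1023.

Answer: 1023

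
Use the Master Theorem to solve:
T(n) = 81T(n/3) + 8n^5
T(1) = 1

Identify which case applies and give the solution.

a=81, b=3, f(n)=8n^5. log_3(81) = 4. Since c=5 > 4 and the regularity condition holds (81(n/3)^5 = (81/3^5)n^5 with 81/3^5 < 1), Case 3 applies: T(n) = Θ(f(n)) = O(n^5).

Answer: O(n^5) - Case 3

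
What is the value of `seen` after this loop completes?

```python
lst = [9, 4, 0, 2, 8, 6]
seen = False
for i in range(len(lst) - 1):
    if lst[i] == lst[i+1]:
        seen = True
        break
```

Check consecutive duplicates in [9, 4, 0, 2, 8, 6]
`seen` takes the values: False

Answer: False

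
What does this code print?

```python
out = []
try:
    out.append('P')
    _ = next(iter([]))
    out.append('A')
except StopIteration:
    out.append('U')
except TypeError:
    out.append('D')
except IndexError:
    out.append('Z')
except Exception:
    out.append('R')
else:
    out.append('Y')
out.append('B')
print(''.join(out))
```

Execution trace: 'P' (try body) → 'U' (except StopIteration) → 'B' (after the try/except). Output: PUB

Answer: PUB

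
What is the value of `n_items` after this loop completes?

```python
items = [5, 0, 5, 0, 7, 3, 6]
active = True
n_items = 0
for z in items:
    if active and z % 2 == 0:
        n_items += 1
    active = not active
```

Count even values at even positions
`n_items` takes the values: 0 → 1

Answer: 1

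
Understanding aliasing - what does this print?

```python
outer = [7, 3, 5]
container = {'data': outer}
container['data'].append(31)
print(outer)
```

Key concept: dict holds reference to list.
Step by step:
`outer = [7, 3, 5]` → outer = [7, 3, 5]
`container = {'data': outer}` → container = {'data': [7, 3, 5]}
`container['data'].append(31)` → outer = [7, 3, 5, 31]; container = {'data': [7, 3, 5, 31]}
`print(outer)` → prints [7, 3, 5, 31]

Answer: [7, 3, 5, 31]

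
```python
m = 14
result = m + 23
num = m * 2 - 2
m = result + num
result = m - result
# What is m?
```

Trace:
`m = 14` → m = 14
`result = m + 23` → result = 37
`num = m * 2 - 2` → num = 26
`m = result + num` → m = 63
`result = m - result` → result = 26
So m = 63

Answer: 63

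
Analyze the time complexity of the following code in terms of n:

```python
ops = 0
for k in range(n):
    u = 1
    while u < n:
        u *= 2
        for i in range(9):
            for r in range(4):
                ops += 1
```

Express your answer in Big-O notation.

Each loop level contributes: n × log n × 1 × 1. Multiplying the contributions gives O(n log n).

Answer: O(n log n)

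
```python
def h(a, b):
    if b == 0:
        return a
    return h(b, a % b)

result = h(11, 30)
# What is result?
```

h(11, 30) -> h(30, 11) -> h(11, 8) -> h(8, 3) -> h(3, 2) -> h(2, 1) -> h(1, 0) -> 1

Answer: 1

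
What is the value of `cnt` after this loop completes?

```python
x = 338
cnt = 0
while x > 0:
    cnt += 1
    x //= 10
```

Count digits by repeated division by 10
`cnt` takes the values: 0 → 1 → 2 → 3

Answer: 3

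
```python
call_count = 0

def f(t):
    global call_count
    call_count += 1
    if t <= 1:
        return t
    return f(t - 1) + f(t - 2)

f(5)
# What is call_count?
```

Calls(t) = 1 + Calls(t-1) + Calls(t-2); Calls(0)=Calls(1)=1. For t=5 this gives 15.

Answer: 15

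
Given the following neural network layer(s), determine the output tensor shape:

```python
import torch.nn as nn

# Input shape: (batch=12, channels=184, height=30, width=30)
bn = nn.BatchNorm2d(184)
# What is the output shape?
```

Input: (12, 184, 30, 30) -> Output: (12, 184, 30, 30)

Answer: (12, 184, 30, 30)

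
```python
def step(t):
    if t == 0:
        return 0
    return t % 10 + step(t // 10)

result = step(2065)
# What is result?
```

Sum of digits of 2065: 5 + 6 + 0 + 2 = 13

Answer: 13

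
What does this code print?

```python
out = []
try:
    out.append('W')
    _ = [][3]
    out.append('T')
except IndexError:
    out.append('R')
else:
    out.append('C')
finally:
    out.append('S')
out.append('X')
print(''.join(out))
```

Execution trace: 'W' (try body) → 'R' (except IndexError) → 'S' (finally) → 'X' (after the try/except). Output: WRSX

Answer: WRSX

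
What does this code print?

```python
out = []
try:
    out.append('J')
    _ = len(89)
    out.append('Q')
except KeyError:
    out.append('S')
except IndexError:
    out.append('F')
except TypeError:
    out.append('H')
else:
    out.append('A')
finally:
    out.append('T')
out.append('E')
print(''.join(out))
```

Execution trace: 'J' (try body) → 'H' (except TypeError) → 'T' (finally) → 'E' (after the try/except). Output: JHTE

Answer: JHTE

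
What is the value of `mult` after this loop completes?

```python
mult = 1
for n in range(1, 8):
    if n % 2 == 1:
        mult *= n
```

Product of odd numbers 1 to 7
`mult` takes the values: 1 → 3 → 15 → 105

Answer: 105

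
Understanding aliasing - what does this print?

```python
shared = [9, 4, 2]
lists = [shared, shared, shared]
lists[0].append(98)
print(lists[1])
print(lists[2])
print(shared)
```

Key concept: list of same reference.
Step by step:
`shared = [9, 4, 2]` → shared = [9, 4, 2]
`lists = [shared, shared, shared]` → lists = [[9, 4, 2], [9, 4, 2], [9, 4, 2]]
`lists[0].append(98)` → shared = [9, 4, 2, 98]; lists = [[9, 4, 2, 98], [9, 4, 2, 98], [9, 4, 2, 98]]
`print(lists[1])` → prints [9, 4, 2, 98]
`print(lists[2])` → prints [9, 4, 2, 98]
`print(shared)` → prints [9, 4, 2, 98]

Answer:
[9, 4, 2, 98]
[9, 4, 2, 98]
[9, 4, 2, 98]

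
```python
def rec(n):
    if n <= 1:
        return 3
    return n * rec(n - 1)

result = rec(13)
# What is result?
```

rec(13) = 13 * 12 * 11 * 10 * 9 * 8 * 7 * 6 * 5 * 4 * 3 * 2 * 3 = 18681062400

Answer: 18681062400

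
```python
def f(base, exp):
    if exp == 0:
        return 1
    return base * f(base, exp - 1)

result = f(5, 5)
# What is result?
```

f(5, 5) = 5 * 5 * 5 * 5 * 5 = 3125

Answer: 3125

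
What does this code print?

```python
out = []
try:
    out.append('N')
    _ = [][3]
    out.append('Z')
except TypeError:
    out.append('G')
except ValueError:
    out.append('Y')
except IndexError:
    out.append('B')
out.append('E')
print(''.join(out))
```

Execution trace: 'N' (try body) → 'B' (except IndexError) → 'E' (after the try/except). Output: NBE

Answer: NBE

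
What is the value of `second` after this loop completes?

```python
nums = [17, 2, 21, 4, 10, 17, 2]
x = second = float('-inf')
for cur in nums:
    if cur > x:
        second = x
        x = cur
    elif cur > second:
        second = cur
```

Second largest (with repeats) in [17, 2, 21, 4, 10, 17, 2]
`second` takes the values: -inf → 2 → 17

Answer: 17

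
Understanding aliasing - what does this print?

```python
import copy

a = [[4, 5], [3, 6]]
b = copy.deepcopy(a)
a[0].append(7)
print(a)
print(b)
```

Key concept: deep copy is fully independent.
Step by step:
`a = [[4, 5], [3, 6]]` → a = [[4, 5], [3, 6]]
`b = copy.deepcopy(a)` → b = [[4, 5], [3, 6]]
`a[0].append(7)` → a = [[4, 5, 7], [3, 6]]
`print(a)` → prints [[4, 5, 7], [3, 6]]
`print(b)` → prints [[4, 5], [3, 6]]

Answer:
[[4, 5, 7], [3, 6]]
[[4, 5], [3, 6]]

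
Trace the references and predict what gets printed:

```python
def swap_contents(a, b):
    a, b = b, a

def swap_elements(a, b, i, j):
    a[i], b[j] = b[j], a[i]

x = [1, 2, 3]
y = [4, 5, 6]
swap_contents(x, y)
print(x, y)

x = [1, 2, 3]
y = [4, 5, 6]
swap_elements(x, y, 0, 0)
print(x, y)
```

Key concept: parameter rebinding vs mutation.
Step by step:
`x = [1, 2, 3]` → x = [1, 2, 3]
`y = [4, 5, 6]` → y = [4, 5, 6]
`swap_contents(x, y)` → no visible change to tracked variables
`print(x, y)` → prints [1, 2, 3] [4, 5, 6]
`x = [1, 2, 3]` → x = [1, 2, 3]
`y = [4, 5, 6]` → y = [4, 5, 6]
`swap_elements(x, y, 0, 0)` → x = [4, 2, 3]; y = [1, 5, 6]
`print(x, y)` → prints [4, 2, 3] [1, 5, 6]

Answer:
[1, 2, 3] [4, 5, 6]
[4, 2, 3] [1, 5, 6]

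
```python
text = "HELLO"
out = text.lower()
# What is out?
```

Trace:
`text = "HELLO"` → text = 'HELLO'
`out = text.lower()` → out = 'hello'
So out = 'hello'

Answer: 'hello'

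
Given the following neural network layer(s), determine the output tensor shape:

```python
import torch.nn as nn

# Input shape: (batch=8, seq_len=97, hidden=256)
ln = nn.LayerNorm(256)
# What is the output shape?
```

Input: (8, 97, 256) -> Output: (8, 97, 256)

Answer: (8, 97, 256)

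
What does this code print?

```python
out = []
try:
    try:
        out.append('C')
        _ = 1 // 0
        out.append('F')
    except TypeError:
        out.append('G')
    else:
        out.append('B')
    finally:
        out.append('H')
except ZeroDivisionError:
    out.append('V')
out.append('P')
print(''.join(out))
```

Execution trace: 'C' (try body) → 'H' (finally) → 'V' (outer except ZeroDivisionError) → 'P' (after the try/except). Output: CHVP

Answer: CHVP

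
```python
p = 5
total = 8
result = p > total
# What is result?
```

Trace:
`p = 5` → p = 5
`total = 8` → total = 8
`result = p > total` → result = False
So result = False

Answer: False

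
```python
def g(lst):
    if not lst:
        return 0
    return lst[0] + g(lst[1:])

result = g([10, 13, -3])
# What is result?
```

10 + 13 + (-3) + 0 = 20

Answer: 20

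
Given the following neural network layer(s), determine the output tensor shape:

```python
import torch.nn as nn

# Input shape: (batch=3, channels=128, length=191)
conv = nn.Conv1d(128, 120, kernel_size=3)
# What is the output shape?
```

Input: (3, 128, 191) -> Output: (3, 120, 189)

Answer: (3, 120, 189)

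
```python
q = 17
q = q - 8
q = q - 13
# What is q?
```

Trace:
`q = 17` → q = 17
`q = q - 8` → q = 9
`q = q - 13` → q = -4
So q = -4

Answer: -4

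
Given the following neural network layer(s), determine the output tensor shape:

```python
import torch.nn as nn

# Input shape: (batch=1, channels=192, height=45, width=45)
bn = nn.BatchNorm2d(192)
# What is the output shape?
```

Input: (1, 192, 45, 45) -> Output: (1, 192, 45, 45)

Answer: (1, 192, 45, 45)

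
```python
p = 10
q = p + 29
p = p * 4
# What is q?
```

Trace:
`p = 10` → p = 10
`q = p + 29` → q = 39
`p = p * 4` → p = 40
So q = 39

Answer: 39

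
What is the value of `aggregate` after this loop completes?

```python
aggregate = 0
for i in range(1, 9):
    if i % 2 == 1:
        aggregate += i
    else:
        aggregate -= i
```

Add odd, subtract even
`aggregate` takes the values: 0 → 1 → -1 → 2 → -2 → 3 → -3 → 4 → -4

Answer: -4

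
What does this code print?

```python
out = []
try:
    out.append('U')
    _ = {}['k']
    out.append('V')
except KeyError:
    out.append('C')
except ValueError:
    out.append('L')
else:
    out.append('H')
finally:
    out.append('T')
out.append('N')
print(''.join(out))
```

Execution trace: 'U' (try body) → 'C' (except KeyError) → 'T' (finally) → 'N' (after the try/except). Output: UCTN

Answer: UCTN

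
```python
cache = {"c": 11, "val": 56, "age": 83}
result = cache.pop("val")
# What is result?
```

Trace:
`cache = {"c": 11, "val": 56, "age": 83}` → cache = {'c': 11, 'val': 56, 'age': 83}
`result = cache.pop("val")` → cache = {'c': 11, 'age': 83}; result = 56
So result = 56

Answer: 56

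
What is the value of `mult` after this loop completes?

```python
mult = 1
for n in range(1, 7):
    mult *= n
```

6! = 720
`mult` takes the values: 1 → 2 → 6 → 24 → 120 → 720

Answer: 720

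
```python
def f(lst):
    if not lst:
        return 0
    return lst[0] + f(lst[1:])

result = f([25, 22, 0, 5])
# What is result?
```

25 + 22 + 0 + 5 + 0 = 52

Answer: 52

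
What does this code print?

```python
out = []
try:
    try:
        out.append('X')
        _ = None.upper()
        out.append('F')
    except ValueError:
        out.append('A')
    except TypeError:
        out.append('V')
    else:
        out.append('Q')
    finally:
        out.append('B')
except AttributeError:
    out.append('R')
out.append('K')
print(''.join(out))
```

Execution trace: 'X' (try body) → 'B' (finally) → 'R' (outer except AttributeError) → 'K' (after the try/except). Output: XBRK

Answer: XBRK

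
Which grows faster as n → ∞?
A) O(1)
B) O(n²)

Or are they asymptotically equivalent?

O(1) vs O(n²): Higher order terms dominate.

Answer: B) O(n²) grows faster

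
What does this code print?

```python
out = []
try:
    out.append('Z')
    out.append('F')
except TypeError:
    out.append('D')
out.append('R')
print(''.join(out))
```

Execution trace: 'Z' (try body) → 'F' (try body, no exception) → 'R' (after the try/except). Output: ZFR

Answer: ZFR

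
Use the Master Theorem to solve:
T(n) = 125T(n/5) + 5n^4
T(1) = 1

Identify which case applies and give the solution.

a=125, b=5, f(n)=5n^4. log_5(125) = 3. Since c=4 > 3 and the regularity condition holds (125(n/5)^4 = (125/5^4)n^4 with 125/5^4 < 1), Case 3 applies: T(n) = Θ(f(n)) = O(n^4).

Answer: O(n^4) - Case 3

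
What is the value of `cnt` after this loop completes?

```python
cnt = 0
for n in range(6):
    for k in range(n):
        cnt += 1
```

Triangle number: 0+1+2+...+5
`cnt` takes the values: 0 → 1 → 2 → 3 → 4 → 5 → 6 → 7 → 8 → 9 → 10 → 11 → 12 → 13 → 14 → 15

Answer: 15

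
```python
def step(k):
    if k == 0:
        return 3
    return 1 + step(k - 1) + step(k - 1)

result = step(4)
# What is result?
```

step(k) = 1 + 2·step(k-1), step(0)=3. Closed form: (3+1)·2^4 - 1 = 63.

Answer: 63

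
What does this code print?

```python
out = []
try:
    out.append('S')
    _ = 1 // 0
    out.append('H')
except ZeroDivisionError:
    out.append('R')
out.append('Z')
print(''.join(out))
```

Execution trace: 'S' (try body) → 'R' (except ZeroDivisionError) → 'Z' (after the try/except). Output: SRZ

Answer: SRZ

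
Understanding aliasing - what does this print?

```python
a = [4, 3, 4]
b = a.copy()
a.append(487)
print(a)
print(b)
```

Key concept: list.copy() creates independent copy.
Step by step:
`a = [4, 3, 4]` → a = [4, 3, 4]
`b = a.copy()` → b = [4, 3, 4]
`a.append(487)` → a = [4, 3, 4, 487]
`print(a)` → prints [4, 3, 4, 487]
`print(b)` → prints [4, 3, 4]

Answer:
[4, 3, 4, 487]
[4, 3, 4]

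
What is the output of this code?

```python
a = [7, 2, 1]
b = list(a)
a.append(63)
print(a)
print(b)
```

Key concept: list() constructor creates copy.
Step by step:
`a = [7, 2, 1]` → a = [7, 2, 1]
`b = list(a)` → b = [7, 2, 1]
`a.append(63)` → a = [7, 2, 1, 63]
`print(a)` → prints [7, 2, 1, 63]
`print(b)` → prints [7, 2, 1]

Answer:
[7, 2, 1, 63]
[7, 2, 1]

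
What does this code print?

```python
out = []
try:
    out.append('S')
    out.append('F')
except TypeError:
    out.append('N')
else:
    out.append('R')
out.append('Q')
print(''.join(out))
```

Execution trace: 'S' (try body) → 'F' (try body, no exception) → 'R' (else) → 'Q' (after the try/except). Output: SFRQ

Answer: SFRQ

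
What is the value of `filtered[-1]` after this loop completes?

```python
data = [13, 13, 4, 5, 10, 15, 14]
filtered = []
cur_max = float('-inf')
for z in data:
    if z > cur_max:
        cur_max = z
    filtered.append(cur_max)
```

Running max ends at 15
`filtered` takes the values: [] → [13] → [13, 13] → [13, 13, 13] → [13, 13, 13, 13] → [13, 13, 13, 13, 13] → [13, 13, 13, 13, 13, 15] → [13, 13, 13, 13, 13, 15, 15]
So `filtered[-1]` = 15

Answer: 15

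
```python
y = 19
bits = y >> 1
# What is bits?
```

Trace:
`y = 19` → y = 19
`bits = y >> 1` → bits = 9
So bits = 9

Answer: 9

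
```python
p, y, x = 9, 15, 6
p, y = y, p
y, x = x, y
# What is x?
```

Trace:
`p, y, x = 9, 15, 6` → p = 9; y = 15; x = 6
`p, y = y, p` → p = 15; y = 9
`y, x = x, y` → y = 6; x = 9
So x = 9

Answer: 9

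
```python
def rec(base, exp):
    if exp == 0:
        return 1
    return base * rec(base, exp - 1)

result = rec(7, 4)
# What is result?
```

rec(7, 4) = 7 * 7 * 7 * 7 = 2401

Answer: 2401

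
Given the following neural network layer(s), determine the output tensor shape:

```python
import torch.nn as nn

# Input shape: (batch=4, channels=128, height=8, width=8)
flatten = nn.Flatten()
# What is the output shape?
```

Input: (4, 128, 8, 8) -> Output: (4, 8192)

Answer: (4, 8192)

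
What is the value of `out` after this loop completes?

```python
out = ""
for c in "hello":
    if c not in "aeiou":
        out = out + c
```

Remove vowels from 'hello'
`out` takes the values: "" → "h" → "hl" → "hll"

Answer: "hll"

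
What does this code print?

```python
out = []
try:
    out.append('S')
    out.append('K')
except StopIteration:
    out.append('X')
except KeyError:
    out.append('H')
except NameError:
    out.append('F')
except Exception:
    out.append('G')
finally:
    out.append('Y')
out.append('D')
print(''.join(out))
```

Execution trace: 'S' (try body) → 'K' (try body, no exception) → 'Y' (finally) → 'D' (after the try/except). Output: SKYD

Answer: SKYD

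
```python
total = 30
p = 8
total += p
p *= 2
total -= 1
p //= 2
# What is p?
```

Trace:
`total = 30` → total = 30
`p = 8` → p = 8
`total += p` → total = 38
`p *= 2` → p = 16
`total -= 1` → total = 37
`p //= 2` → p = 8
So p = 8

Answer: 8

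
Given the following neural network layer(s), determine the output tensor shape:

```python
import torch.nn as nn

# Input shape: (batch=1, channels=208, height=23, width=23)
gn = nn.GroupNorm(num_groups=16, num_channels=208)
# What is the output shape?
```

Input: (1, 208, 23, 23) -> Output: (1, 208, 23, 23)

Answer: (1, 208, 23, 23)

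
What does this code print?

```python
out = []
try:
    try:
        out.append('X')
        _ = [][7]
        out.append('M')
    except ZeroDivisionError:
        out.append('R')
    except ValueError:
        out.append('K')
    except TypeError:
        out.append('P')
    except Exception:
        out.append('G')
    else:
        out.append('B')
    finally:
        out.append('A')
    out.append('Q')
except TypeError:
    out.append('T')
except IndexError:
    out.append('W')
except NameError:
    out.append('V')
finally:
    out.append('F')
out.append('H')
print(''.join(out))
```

Execution trace: 'X' (inner try body) → 'G' (inner except Exception) → 'A' (inner finally) → 'Q' (try body, no exception) → 'F' (finally) → 'H' (after the try/except). Output: XGAQFH

Answer: XGAQFH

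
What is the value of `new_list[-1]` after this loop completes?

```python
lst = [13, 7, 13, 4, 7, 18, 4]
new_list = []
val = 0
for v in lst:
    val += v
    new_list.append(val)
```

Cumulative sum ends at 66
`new_list` takes the values: [] → [13] → [13, 20] → [13, 20, 33] → [13, 20, 33, 37] → [13, 20, 33, 37, 44] → [13, 20, 33, 37, 44, 62] → [13, 20, 33, 37, 44, 62, 66]
So `new_list[-1]` = 66

Answer: 66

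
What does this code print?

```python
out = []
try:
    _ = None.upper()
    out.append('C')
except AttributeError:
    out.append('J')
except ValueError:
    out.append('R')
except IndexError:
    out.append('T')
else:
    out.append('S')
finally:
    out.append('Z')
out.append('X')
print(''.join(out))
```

Execution trace: 'J' (except AttributeError) → 'Z' (finally) → 'X' (after the try/except). Output: JZX

Answer: JZX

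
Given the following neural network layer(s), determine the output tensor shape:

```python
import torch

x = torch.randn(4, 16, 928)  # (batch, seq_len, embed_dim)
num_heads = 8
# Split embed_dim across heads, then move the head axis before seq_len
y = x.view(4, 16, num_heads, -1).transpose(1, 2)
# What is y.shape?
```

Input: (4, 16, 928) -> head_dim = 928 // 8 = 116; after view: (4, 16, 8, 116) -> after transpose(1, 2): (4, 8, 16, 116) -> Output: (4, 8, 16, 116)

Answer: (4, 8, 16, 116)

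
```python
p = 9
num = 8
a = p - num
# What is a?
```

Trace:
`p = 9` → p = 9
`num = 8` → num = 8
`a = p - num` → a = 1
So a = 1

Answer: 1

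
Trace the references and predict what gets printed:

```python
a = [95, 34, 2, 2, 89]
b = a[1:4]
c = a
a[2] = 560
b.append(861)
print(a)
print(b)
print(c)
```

Key concept: slice vs alias.
Step by step:
`a = [95, 34, 2, 2, 89]` → a = [95, 34, 2, 2, 89]
`b = a[1:4]` → b = [34, 2, 2]
`c = a` → c = [95, 34, 2, 2, 89] (same object as a)
`a[2] = 560` → a = [95, 34, 560, 2, 89] (same object as c); c = [95, 34, 560, 2, 89] (same object as a)
`b.append(861)` → b = [34, 2, 2, 861]
`print(a)` → prints [95, 34, 560, 2, 89]
`print(b)` → prints [34, 2, 2, 861]
`print(c)` → prints [95, 34, 560, 2, 89]

Answer:
[95, 34, 560, 2, 89]
[34, 2, 2, 861]
[95, 34, 560, 2, 89]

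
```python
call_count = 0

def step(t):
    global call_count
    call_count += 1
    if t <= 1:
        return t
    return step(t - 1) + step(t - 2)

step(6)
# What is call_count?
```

Calls(t) = 1 + Calls(t-1) + Calls(t-2); Calls(0)=Calls(1)=1. For t=6 this gives 25.

Answer: 25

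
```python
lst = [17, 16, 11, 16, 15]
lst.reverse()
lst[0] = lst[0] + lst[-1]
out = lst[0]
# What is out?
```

Trace:
`lst = [17, 16, 11, 16, 15]` → lst = [17, 16, 11, 16, 15]
`lst.reverse()` → lst = [15, 16, 11, 16, 17]
`lst[0] = lst[0] + lst[-1]` → lst = [32, 16, 11, 16, 17]
`out = lst[0]` → out = 32
So out = 32

Answer: 32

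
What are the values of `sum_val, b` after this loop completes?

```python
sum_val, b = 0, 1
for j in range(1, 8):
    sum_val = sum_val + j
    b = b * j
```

Sum and factorial of 1 to 7
`sum_val, b` takes the values: (0, 1) → (1, 1) → (3, 1) → (3, 2) → (6, 2) → (6, 6) → (10, 6) → (10, 24) → (15, 24) → (15, 120) → (21, 120) → (21, 720) → (28, 720) → (28, 5040)

Answer: 28, 5040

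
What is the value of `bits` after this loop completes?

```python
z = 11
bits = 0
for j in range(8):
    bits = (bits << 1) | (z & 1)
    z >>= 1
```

Reverse lowest 8 bits of 11
`bits` takes the values: 0 → 1 → 3 → 6 → 13 → 26 → 52 → 104 → 208

Answer: 208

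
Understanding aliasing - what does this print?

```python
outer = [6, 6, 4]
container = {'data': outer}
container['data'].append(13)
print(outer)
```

Key concept: dict holds reference to list.
Step by step:
`outer = [6, 6, 4]` → outer = [6, 6, 4]
`container = {'data': outer}` → container = {'data': [6, 6, 4]}
`container['data'].append(13)` → outer = [6, 6, 4, 13]; container = {'data': [6, 6, 4, 13]}
`print(outer)` → prints [6, 6, 4, 13]

Answer: [6, 6, 4, 13]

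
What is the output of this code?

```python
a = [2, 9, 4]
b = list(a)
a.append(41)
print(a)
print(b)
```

Key concept: list() constructor creates copy.
Step by step:
`a = [2, 9, 4]` → a = [2, 9, 4]
`b = list(a)` → b = [2, 9, 4]
`a.append(41)` → a = [2, 9, 4, 41]
`print(a)` → prints [2, 9, 4, 41]
`print(b)` → prints [2, 9, 4]

Answer:
[2, 9, 4, 41]
[2, 9, 4]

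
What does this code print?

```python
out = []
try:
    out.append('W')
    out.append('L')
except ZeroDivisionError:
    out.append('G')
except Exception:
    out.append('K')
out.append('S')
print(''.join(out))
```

Execution trace: 'W' (try body) → 'L' (try body, no exception) → 'S' (after the try/except). Output: WLS

Answer: WLS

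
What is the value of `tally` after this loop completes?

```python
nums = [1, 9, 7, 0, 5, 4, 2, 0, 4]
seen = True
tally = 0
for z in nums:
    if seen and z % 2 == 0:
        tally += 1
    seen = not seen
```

Count even values at even positions
`tally` takes the values: 0 → 1 → 2

Answer: 2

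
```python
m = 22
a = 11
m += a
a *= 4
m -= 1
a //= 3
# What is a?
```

Trace:
`m = 22` → m = 22
`a = 11` → a = 11
`m += a` → m = 33
`a *= 4` → a = 44
`m -= 1` → m = 32
`a //= 3` → a = 14
So a = 14

Answer: 14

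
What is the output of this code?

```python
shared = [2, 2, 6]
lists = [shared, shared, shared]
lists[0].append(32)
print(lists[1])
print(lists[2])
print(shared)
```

Key concept: list of same reference.
Step by step:
`shared = [2, 2, 6]` → shared = [2, 2, 6]
`lists = [shared, shared, shared]` → lists = [[2, 2, 6], [2, 2, 6], [2, 2, 6]]
`lists[0].append(32)` → shared = [2, 2, 6, 32]; lists = [[2, 2, 6, 32], [2, 2, 6, 32], [2, 2, 6, 32]]
`print(lists[1])` → prints [2, 2, 6, 32]
`print(lists[2])` → prints [2, 2, 6, 32]
`print(shared)` → prints [2, 2, 6, 32]

Answer:
[2, 2, 6, 32]
[2, 2, 6, 32]
[2, 2, 6, 32]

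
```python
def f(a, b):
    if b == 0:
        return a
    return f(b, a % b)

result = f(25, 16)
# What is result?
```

f(25, 16) -> f(16, 9) -> f(9, 7) -> f(7, 2) -> f(2, 1) -> f(1, 0) -> 1

Answer: 1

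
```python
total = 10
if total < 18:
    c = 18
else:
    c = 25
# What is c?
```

Trace:
`total = 10` → total = 10
`if total < 18: ...` → total < 18 is True → c = 18
So c = 18

Answer: 18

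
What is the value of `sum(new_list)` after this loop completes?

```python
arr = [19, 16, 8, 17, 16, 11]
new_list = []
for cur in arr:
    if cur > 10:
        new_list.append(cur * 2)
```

Sum of doubled values > 10
`new_list` takes the values: [] → [38] → [38, 32] → [38, 32, 34] → [38, 32, 34, 32] → [38, 32, 34, 32, 22]
So `sum(new_list)` = 158

Answer: 158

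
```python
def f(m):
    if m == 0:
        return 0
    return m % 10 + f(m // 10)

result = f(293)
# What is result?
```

Sum of digits of 293: 3 + 9 + 2 = 14

Answer: 14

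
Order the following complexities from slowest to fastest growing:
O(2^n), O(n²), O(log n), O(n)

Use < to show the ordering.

Ordered by growth rate: O(log n) < O(n) < O(n²) < O(2^n)

Answer: O(log n) < O(n) < O(n²) < O(2^n)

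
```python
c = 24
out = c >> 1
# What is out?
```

Trace:
`c = 24` → c = 24
`out = c >> 1` → out = 12
So out = 12

Answer: 12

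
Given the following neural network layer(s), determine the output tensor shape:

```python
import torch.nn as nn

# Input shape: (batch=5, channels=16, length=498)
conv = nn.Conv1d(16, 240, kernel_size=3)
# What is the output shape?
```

Input: (5, 16, 498) -> Output: (5, 240, 496)

Answer: (5, 240, 496)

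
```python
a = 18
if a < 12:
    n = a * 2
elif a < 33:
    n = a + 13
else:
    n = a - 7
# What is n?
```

Trace:
`a = 18` → a = 18
`if a < 12: ...` → a < 12 is False, a < 33 is True → n = 31
So n = 31

Answer: 31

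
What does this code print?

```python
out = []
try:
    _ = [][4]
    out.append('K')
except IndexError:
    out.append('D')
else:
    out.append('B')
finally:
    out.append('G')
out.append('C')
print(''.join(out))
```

Execution trace: 'D' (except IndexError) → 'G' (finally) → 'C' (after the try/except). Output: DGC

Answer: DGC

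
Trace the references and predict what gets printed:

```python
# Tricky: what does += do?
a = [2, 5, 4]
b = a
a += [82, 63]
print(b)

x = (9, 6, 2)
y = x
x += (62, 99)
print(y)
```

Key concept: += behavior differs for mutable vs immutable.
Step by step:
`a = [2, 5, 4]` → a = [2, 5, 4]
`b = a` → b = [2, 5, 4] (same object as a)
`a += [82, 63]` → a = [2, 5, 4, 82, 63] (same object as b); b = [2, 5, 4, 82, 63] (same object as a)
`print(b)` → prints [2, 5, 4, 82, 63]
`x = (9, 6, 2)` → x = (9, 6, 2)
`y = x` → y = (9, 6, 2)
`x += (62, 99)` → x = (9, 6, 2, 62, 99)
`print(y)` → prints (9, 6, 2)

Answer:
[2, 5, 4, 82, 63]
(9, 6, 2)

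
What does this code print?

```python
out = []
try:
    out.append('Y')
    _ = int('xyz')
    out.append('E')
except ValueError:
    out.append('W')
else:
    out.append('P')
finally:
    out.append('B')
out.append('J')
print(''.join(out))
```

Execution trace: 'Y' (try body) → 'W' (except ValueError) → 'B' (finally) → 'J' (after the try/except). Output: YWBJ

Answer: YWBJ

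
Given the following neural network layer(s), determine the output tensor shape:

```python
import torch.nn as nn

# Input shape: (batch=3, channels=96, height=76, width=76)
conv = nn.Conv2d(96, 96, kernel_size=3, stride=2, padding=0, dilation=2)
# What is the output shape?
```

Input: (3, 96, 76, 76) -> Output: (3, 96, 36, 36)

Answer: (3, 96, 36, 36)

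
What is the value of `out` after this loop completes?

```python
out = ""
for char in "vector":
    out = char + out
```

Reverse 'vector'
`out` takes the values: "" → "v" → "ev" → "cev" → "tcev" → "otcev" → "rotcev"

Answer: "rotcev"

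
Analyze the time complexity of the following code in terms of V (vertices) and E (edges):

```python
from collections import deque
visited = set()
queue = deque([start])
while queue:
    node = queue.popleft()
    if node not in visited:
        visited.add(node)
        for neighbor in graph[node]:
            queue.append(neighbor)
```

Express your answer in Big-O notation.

This is Breadth-first search on a graph. Time complexity: O(V + E).

Answer: O(V + E)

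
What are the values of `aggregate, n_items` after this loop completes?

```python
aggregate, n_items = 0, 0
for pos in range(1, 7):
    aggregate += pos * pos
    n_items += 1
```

Sum of squares and count
`aggregate, n_items` takes the values: (0, 0) → (1, 0) → (1, 1) → (5, 1) → (5, 2) → (14, 2) → (14, 3) → (30, 3) → (30, 4) → (55, 4) → (55, 5) → (91, 5) → (91, 6)

Answer: 91, 6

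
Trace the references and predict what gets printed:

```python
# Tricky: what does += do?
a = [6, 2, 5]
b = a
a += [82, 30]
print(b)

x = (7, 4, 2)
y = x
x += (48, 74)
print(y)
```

Key concept: += behavior differs for mutable vs immutable.
Step by step:
`a = [6, 2, 5]` → a = [6, 2, 5]
`b = a` → b = [6, 2, 5] (same object as a)
`a += [82, 30]` → a = [6, 2, 5, 82, 30] (same object as b); b = [6, 2, 5, 82, 30] (same object as a)
`print(b)` → prints [6, 2, 5, 82, 30]
`x = (7, 4, 2)` → x = (7, 4, 2)
`y = x` → y = (7, 4, 2)
`x += (48, 74)` → x = (7, 4, 2, 48, 74)
`print(y)` → prints (7, 4, 2)

Answer:
[6, 2, 5, 82, 30]
(7, 4, 2)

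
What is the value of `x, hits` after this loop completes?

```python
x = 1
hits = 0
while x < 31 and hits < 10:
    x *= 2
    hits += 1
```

Double until >= 31 or 10 iterations
`x, hits` takes the values: (1, 0) → (2, 0) → (2, 1) → (4, 1) → (4, 2) → (8, 2) → (8, 3) → (16, 3) → (16, 4) → (32, 4) → (32, 5)

Answer: 32, 5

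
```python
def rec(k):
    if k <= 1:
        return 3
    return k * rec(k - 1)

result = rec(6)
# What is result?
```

rec(6) = 6 * 5 * 4 * 3 * 2 * 3 = 2160

Answer: 2160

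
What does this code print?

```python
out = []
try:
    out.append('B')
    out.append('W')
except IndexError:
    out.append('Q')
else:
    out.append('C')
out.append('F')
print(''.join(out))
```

Execution trace: 'B' (try body) → 'W' (try body, no exception) → 'C' (else) → 'F' (after the try/except). Output: BWCF

Answer: BWCF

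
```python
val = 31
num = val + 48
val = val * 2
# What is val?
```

Trace:
`val = 31` → val = 31
`num = val + 48` → num = 79
`val = val * 2` → val = 62
So val = 62

Answer: 62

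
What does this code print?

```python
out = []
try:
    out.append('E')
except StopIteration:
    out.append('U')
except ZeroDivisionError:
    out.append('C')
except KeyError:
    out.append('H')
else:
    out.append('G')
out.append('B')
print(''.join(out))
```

Execution trace: 'E' (try body, no exception) → 'G' (else) → 'B' (after the try/except). Output: EGB

Answer: EGB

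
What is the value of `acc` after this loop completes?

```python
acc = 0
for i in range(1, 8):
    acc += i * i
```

Sum of squares 1² to 7² = 140
`acc` takes the values: 0 → 1 → 5 → 14 → 30 → 55 → 91 → 140

Answer: 140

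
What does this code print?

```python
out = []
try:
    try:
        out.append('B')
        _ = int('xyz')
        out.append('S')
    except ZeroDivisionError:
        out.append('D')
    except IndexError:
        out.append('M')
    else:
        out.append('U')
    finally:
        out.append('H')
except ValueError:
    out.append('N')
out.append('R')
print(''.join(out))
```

Execution trace: 'B' (try body) → 'H' (finally) → 'N' (outer except ValueError) → 'R' (after the try/except). Output: BHNR

Answer: BHNR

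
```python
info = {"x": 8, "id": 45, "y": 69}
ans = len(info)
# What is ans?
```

Trace:
`info = {"x": 8, "id": 45, "y": 69}` → info = {'x': 8, 'id': 45, 'y': 69}
`ans = len(info)` → ans = 3
So ans = 3

Answer: 3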